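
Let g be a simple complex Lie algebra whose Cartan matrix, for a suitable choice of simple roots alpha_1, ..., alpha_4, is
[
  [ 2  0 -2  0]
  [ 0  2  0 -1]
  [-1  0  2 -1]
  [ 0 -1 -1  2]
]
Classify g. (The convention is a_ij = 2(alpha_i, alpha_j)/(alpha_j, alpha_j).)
The matrix has rank 4 with 2's on the diagonal. Reading the off-diagonal entries as Dynkin edges (a single edge where a_ij = a_ji = -1; a double or triple edge where a_ij * a_ji = 2 or 3), the diagram is a chain of 4 nodes with a double edge at one end; the terminal node there is the unique long simple root (C_4). One simple-root ordering that puts it in standard form is (alpha_2, alpha_4, alpha_3, alpha_1). So the algebra is type C_4, i.e. sp(8).

C_4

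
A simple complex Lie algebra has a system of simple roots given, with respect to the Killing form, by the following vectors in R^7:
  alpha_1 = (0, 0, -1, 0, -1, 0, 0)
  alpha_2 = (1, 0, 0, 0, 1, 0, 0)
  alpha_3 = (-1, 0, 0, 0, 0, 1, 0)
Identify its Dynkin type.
type A_3

Compute the Cartan integers a_ij = 2(alpha_i, alpha_j)/(alpha_j, alpha_j); the resulting 3x3 Cartan matrix is
[[2, -1, 0], [-1, 2, -1], [0, -1, 2]].
All simple roots have the same length, so the diagram is simply laced. The associated Dynkin diagram is a chain of 3 nodes with single edges (A_3), so the type is A_3 (the algebra sl(4)).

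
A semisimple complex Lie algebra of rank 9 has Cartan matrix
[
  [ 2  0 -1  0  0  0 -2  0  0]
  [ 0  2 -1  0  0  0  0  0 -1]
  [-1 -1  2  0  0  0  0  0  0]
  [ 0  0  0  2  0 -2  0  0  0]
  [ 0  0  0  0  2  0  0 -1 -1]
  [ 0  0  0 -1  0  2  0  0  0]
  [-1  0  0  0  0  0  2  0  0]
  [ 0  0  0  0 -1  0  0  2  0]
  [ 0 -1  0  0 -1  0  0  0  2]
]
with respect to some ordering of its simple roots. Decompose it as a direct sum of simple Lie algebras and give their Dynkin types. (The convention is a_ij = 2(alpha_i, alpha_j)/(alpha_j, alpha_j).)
B2 ⊕ B7

The diagram associated to this matrix has two connected components: the simple roots {alpha_4, alpha_6} form a chain of 2 nodes with a double edge at one end; the terminal node there is the unique short simple root (B_2), and {alpha_1, alpha_2, alpha_3, alpha_5, alpha_7, alpha_8, alpha_9} form a chain of 7 nodes with a double edge at one end; the terminal node there is the unique short simple root (B_7). A semisimple Lie algebra decomposes uniquely as the direct sum of simple ideals, one per connected component of its Dynkin diagram, so g ≅ B_2 ⊕ B_7 (dimension 10 + 105 = 115).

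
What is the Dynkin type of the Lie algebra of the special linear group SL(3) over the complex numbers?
This is sl(3), which has dimension 3^2 - 1 = 8 and rank 3 - 1 = 2 (a Cartan subalgebra is the diagonal traceless matrices). In the classification of classical Lie algebras, the special linear algebra sl(n+1) has type A_n; here n = 2, so the Dynkin diagram is a chain of 2 nodes with single edges (A_2). Hence the type is A_2.

A2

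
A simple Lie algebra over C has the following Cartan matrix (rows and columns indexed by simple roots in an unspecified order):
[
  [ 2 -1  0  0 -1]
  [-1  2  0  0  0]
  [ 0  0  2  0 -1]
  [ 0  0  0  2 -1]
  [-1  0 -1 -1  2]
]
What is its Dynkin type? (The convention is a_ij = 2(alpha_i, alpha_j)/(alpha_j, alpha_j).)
The matrix has rank 5 with 2's on the diagonal. Reading the off-diagonal entries as Dynkin edges (a single edge where a_ij = a_ji = -1; a double or triple edge where a_ij * a_ji = 2 or 3), the diagram is a chain of 3 nodes with a fork of two nodes at one end (D_5). One simple-root ordering that puts it in standard form is (alpha_2, alpha_1, alpha_5, alpha_3, alpha_4). So the algebra is type D_5, i.e. so(10).

D5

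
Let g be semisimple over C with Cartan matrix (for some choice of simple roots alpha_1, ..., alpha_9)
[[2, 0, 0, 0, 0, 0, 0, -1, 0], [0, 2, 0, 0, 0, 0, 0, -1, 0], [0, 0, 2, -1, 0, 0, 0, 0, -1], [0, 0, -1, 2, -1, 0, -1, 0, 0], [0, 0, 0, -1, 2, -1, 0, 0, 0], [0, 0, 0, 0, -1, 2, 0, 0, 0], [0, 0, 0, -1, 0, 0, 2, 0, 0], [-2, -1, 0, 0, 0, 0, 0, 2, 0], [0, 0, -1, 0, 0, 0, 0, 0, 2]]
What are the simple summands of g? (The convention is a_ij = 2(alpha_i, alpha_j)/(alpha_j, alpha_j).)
B3 + E6

The diagram associated to this matrix has two connected components: the simple roots {alpha_1, alpha_2, alpha_8} form a chain of 3 nodes with a double edge at one end; the terminal node there is the unique short simple root (B_3), and {alpha_3, alpha_4, alpha_5, alpha_6, alpha_7, alpha_9} form a chain of 5 nodes with one extra node attached to the third node from one end (E_6). A semisimple Lie algebra decomposes uniquely as the direct sum of simple ideals, one per connected component of its Dynkin diagram, so g ≅ B_3 ⊕ E_6 (dimension 21 + 78 = 99).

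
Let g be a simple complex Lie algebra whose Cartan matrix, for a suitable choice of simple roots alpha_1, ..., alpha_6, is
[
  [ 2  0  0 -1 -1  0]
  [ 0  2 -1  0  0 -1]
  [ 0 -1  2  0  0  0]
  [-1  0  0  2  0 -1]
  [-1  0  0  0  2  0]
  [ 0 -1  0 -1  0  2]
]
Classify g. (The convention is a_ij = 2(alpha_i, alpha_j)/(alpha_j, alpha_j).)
The matrix has rank 6 with 2's on the diagonal. Reading the off-diagonal entries as Dynkin edges (a single edge where a_ij = a_ji = -1; a double or triple edge where a_ij * a_ji = 2 or 3), the diagram is a chain of 6 nodes with single edges (A_6). One simple-root ordering that puts it in standard form is (alpha_5, alpha_1, alpha_4, alpha_6, alpha_2, alpha_3). So the algebra is type A_6, i.e. sl(7).

A6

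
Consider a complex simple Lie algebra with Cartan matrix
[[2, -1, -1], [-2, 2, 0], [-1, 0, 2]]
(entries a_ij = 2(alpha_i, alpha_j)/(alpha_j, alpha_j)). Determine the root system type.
The matrix has rank 3 with 2's on the diagonal. Reading the off-diagonal entries as Dynkin edges (a single edge where a_ij = a_ji = -1; a double or triple edge where a_ij * a_ji = 2 or 3), the diagram is a chain of 3 nodes with a double edge at one end; the terminal node there is the unique long simple root (C_3). One simple-root ordering that puts it in standard form is (alpha_3, alpha_1, alpha_2). So the algebra is type C_3, i.e. sp(6).

C3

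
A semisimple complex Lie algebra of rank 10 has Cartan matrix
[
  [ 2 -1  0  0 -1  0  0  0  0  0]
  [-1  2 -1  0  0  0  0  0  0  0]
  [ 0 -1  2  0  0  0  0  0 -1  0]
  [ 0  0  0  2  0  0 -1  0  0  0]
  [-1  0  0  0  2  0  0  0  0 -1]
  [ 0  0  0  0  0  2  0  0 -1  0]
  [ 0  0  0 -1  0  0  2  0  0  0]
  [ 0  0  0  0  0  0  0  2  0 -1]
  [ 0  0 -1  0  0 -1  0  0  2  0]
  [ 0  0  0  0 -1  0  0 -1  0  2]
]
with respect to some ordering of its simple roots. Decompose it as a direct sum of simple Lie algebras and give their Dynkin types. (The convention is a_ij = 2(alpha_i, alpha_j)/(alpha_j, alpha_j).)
type A_2 + type A_8

The diagram associated to this matrix has two connected components: the simple roots {alpha_4, alpha_7} form a chain of 2 nodes with single edges (A_2), and {alpha_1, alpha_2, alpha_3, alpha_5, alpha_6, alpha_8, alpha_9, alpha_10} form a chain of 8 nodes with single edges (A_8). A semisimple Lie algebra decomposes uniquely as the direct sum of simple ideals, one per connected component of its Dynkin diagram, so g ≅ A_2 ⊕ A_8 (dimension 8 + 80 = 88).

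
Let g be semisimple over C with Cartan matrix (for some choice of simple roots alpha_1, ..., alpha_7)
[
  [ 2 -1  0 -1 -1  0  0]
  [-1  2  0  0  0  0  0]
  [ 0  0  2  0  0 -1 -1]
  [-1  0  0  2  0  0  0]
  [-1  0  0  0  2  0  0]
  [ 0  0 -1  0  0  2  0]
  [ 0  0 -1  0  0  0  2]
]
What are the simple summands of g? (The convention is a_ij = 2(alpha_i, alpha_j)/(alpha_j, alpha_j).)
The diagram associated to this matrix has two connected components: the simple roots {alpha_3, alpha_6, alpha_7} form a chain of 3 nodes with single edges (A_3), and {alpha_1, alpha_2, alpha_4, alpha_5} form a chain of 2 nodes with a fork of two nodes at one end (D_4). A semisimple Lie algebra decomposes uniquely as the direct sum of simple ideals, one per connected component of its Dynkin diagram, so g ≅ A_3 ⊕ D_4 (dimension 15 + 28 = 43).

type A_3 ⊕ type D_4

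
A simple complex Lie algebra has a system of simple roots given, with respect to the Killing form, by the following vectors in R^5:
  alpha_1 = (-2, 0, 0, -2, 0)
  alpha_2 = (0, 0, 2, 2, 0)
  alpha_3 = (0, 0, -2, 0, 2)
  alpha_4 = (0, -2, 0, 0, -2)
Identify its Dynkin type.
type A_4

Compute the Cartan integers a_ij = 2(alpha_i, alpha_j)/(alpha_j, alpha_j); the resulting 4x4 Cartan matrix is
[[2, -1, 0, 0], [-1, 2, -1, 0], [0, -1, 2, -1], [0, 0, -1, 2]].
All simple roots have the same length, so the diagram is simply laced. The associated Dynkin diagram is a chain of 4 nodes with single edges (A_4), so the type is A_4 (the algebra sl(5)).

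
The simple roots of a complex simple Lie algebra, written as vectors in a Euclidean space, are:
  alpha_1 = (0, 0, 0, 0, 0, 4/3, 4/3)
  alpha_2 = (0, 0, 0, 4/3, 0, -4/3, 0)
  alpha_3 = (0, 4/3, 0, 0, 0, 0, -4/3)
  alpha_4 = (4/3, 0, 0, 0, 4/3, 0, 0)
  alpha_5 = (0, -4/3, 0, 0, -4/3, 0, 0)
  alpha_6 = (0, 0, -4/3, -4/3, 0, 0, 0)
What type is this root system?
A6

Compute the Cartan integers a_ij = 2(alpha_i, alpha_j)/(alpha_j, alpha_j); the resulting 6x6 Cartan matrix is
[[2, -1, -1, 0, 0, 0], [-1, 2, 0, 0, 0, -1], [-1, 0, 2, 0, -1, 0], [0, 0, 0, 2, -1, 0], [0, 0, -1, -1, 2, 0], [0, -1, 0, 0, 0, 2]].
All simple roots have the same length, so the diagram is simply laced. The associated Dynkin diagram is a chain of 6 nodes with single edges (A_6), so the type is A_6 (the algebra sl(7)).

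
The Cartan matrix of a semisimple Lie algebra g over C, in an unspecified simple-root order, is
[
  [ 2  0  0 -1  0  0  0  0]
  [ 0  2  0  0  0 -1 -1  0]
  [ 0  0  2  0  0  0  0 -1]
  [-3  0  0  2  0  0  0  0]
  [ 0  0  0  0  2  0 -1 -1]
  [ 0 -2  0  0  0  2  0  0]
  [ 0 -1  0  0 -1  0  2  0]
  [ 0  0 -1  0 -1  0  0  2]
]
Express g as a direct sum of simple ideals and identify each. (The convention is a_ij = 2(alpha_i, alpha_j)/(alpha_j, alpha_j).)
The diagram associated to this matrix has two connected components: the simple roots {alpha_2, alpha_3, alpha_5, alpha_6, alpha_7, alpha_8} form a chain of 6 nodes with a double edge at one end; the terminal node there is the unique long simple root (C_6), and {alpha_1, alpha_4} form two nodes joined by a triple edge (G_2). A semisimple Lie algebra decomposes uniquely as the direct sum of simple ideals, one per connected component of its Dynkin diagram, so g ≅ C_6 ⊕ G_2 (dimension 78 + 14 = 92).

C_6 + G_2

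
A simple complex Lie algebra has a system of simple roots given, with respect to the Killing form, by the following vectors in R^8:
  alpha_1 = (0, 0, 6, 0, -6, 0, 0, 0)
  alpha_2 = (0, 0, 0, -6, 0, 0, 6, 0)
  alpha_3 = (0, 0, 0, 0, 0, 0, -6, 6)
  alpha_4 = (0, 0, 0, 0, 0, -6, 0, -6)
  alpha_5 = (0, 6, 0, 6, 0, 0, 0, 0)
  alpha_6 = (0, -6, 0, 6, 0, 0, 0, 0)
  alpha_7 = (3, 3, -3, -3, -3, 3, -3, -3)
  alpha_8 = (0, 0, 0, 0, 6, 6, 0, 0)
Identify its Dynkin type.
E_8

Compute the Cartan integers a_ij = 2(alpha_i, alpha_j)/(alpha_j, alpha_j); the resulting 8x8 Cartan matrix is
[[2, 0, 0, 0, 0, 0, 0, -1], [0, 2, -1, 0, -1, -1, 0, 0], [0, -1, 2, -1, 0, 0, 0, 0], [0, 0, -1, 2, 0, 0, 0, -1], [0, -1, 0, 0, 2, 0, 0, 0], [0, -1, 0, 0, 0, 2, -1, 0], [0, 0, 0, 0, 0, -1, 2, 0], [-1, 0, 0, -1, 0, 0, 0, 2]].
All simple roots have the same length, so the diagram is simply laced. The associated Dynkin diagram is a chain of 7 nodes with one extra node attached to the third node from one end (E_8), so the type is E_8.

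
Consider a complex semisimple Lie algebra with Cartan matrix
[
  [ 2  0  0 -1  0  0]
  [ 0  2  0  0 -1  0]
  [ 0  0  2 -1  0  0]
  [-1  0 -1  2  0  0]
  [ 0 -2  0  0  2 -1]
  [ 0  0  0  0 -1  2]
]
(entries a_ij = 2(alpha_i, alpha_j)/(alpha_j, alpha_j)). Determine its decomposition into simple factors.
The diagram associated to this matrix has two connected components: the simple roots {alpha_1, alpha_3, alpha_4} form a chain of 3 nodes with single edges (A_3), and {alpha_2, alpha_5, alpha_6} form a chain of 3 nodes with a double edge at one end; the terminal node there is the unique short simple root (B_3). A semisimple Lie algebra decomposes uniquely as the direct sum of simple ideals, one per connected component of its Dynkin diagram, so g ≅ A_3 ⊕ B_3 (dimension 15 + 21 = 36).

type A_3 ⊕ type B_3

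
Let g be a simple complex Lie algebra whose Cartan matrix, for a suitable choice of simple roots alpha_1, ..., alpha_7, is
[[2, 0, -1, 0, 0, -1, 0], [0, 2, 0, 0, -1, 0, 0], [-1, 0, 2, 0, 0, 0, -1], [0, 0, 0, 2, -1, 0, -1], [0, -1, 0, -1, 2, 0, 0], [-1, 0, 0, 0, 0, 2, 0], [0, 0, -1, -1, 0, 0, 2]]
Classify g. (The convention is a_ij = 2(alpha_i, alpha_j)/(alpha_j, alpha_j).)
type A_7

The matrix has rank 7 with 2's on the diagonal. Reading the off-diagonal entries as Dynkin edges (a single edge where a_ij = a_ji = -1; a double or triple edge where a_ij * a_ji = 2 or 3), the diagram is a chain of 7 nodes with single edges (A_7). One simple-root ordering that puts it in standard form is (alpha_2, alpha_5, alpha_4, alpha_7, alpha_3, alpha_1, alpha_6). So the algebra is type A_7, i.e. sl(8).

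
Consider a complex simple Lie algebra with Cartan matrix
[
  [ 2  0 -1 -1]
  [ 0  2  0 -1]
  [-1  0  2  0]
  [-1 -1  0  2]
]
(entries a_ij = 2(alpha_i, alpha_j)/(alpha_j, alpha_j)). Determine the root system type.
The matrix has rank 4 with 2's on the diagonal. Reading the off-diagonal entries as Dynkin edges (a single edge where a_ij = a_ji = -1; a double or triple edge where a_ij * a_ji = 2 or 3), the diagram is a chain of 4 nodes with single edges (A_4). One simple-root ordering that puts it in standard form is (alpha_2, alpha_4, alpha_1, alpha_3). So the algebra is type A_4, i.e. sl(5).

A_4 (sl(5))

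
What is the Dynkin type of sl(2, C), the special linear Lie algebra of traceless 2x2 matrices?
A_1

This is sl(2), which has dimension 2^2 - 1 = 3 and rank 2 - 1 = 1 (a Cartan subalgebra is the diagonal traceless matrices). In the classification of classical Lie algebras, the special linear algebra sl(n+1) has type A_n; here n = 1, so the Dynkin diagram is a chain of 1 nodes with single edges (A_1). Hence the type is A_1.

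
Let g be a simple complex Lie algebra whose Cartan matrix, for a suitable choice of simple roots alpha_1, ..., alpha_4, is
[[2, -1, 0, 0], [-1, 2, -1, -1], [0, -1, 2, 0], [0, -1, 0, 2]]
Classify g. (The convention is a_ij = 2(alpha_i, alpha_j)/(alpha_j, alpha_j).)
The matrix has rank 4 with 2's on the diagonal. Reading the off-diagonal entries as Dynkin edges (a single edge where a_ij = a_ji = -1; a double or triple edge where a_ij * a_ji = 2 or 3), the diagram is a chain of 2 nodes with a fork of two nodes at one end (D_4). One simple-root ordering that puts it in standard form is (alpha_1, alpha_2, alpha_3, alpha_4). So the algebra is type D_4, i.e. so(8).

D_4 (so(8))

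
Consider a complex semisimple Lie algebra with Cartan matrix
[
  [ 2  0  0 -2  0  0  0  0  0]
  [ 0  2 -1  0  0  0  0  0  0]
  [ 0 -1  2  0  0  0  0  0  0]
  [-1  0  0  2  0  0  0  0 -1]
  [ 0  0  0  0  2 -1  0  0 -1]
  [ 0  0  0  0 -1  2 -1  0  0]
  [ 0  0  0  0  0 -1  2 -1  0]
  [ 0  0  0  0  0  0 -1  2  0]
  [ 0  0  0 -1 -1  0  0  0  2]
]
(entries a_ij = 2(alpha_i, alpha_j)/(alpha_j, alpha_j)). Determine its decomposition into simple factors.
A_2 (sl(3)) + C_7 (sp(14))

The diagram associated to this matrix has two connected components: the simple roots {alpha_2, alpha_3} form a chain of 2 nodes with single edges (A_2), and {alpha_1, alpha_4, alpha_5, alpha_6, alpha_7, alpha_8, alpha_9} form a chain of 7 nodes with a double edge at one end; the terminal node there is the unique long simple root (C_7). A semisimple Lie algebra decomposes uniquely as the direct sum of simple ideals, one per connected component of its Dynkin diagram, so g ≅ A_2 ⊕ C_7 (dimension 8 + 105 = 113).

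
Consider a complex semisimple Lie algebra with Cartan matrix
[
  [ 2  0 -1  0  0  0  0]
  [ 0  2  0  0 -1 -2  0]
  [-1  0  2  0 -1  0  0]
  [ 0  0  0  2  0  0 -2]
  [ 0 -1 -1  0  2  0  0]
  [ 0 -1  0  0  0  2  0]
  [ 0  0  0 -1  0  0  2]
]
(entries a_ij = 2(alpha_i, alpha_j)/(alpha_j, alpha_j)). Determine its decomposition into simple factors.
B2 ⊕ B5

The diagram associated to this matrix has two connected components: the simple roots {alpha_4, alpha_7} form a chain of 2 nodes with a double edge at one end; the terminal node there is the unique short simple root (B_2), and {alpha_1, alpha_2, alpha_3, alpha_5, alpha_6} form a chain of 5 nodes with a double edge at one end; the terminal node there is the unique short simple root (B_5). A semisimple Lie algebra decomposes uniquely as the direct sum of simple ideals, one per connected component of its Dynkin diagram, so g ≅ B_2 ⊕ B_5 (dimension 10 + 55 = 65).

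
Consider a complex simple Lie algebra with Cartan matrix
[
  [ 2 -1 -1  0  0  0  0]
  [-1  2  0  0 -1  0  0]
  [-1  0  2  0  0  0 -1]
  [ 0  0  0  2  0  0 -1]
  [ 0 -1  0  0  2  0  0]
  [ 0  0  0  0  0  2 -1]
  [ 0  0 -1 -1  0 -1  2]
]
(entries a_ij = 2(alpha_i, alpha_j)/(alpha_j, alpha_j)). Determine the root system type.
type D_7

The matrix has rank 7 with 2's on the diagonal. Reading the off-diagonal entries as Dynkin edges (a single edge where a_ij = a_ji = -1; a double or triple edge where a_ij * a_ji = 2 or 3), the diagram is a chain of 5 nodes with a fork of two nodes at one end (D_7). One simple-root ordering that puts it in standard form is (alpha_5, alpha_2, alpha_1, alpha_3, alpha_7, alpha_4, alpha_6). So the algebra is type D_7, i.e. so(14).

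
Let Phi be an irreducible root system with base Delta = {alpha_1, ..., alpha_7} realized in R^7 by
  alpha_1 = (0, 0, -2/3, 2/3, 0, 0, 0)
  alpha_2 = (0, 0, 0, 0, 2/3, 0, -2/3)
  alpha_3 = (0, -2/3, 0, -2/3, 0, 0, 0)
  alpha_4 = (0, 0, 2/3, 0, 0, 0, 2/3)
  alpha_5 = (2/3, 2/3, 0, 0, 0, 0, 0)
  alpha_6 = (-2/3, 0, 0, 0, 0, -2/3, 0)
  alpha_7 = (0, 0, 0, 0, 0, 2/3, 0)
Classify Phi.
Compute the Cartan integers a_ij = 2(alpha_i, alpha_j)/(alpha_j, alpha_j); the resulting 7x7 Cartan matrix is
[[2, 0, -1, -1, 0, 0, 0], [0, 2, 0, -1, 0, 0, 0], [-1, 0, 2, 0, -1, 0, 0], [-1, -1, 0, 2, 0, 0, 0], [0, 0, -1, 0, 2, -1, 0], [0, 0, 0, 0, -1, 2, -2], [0, 0, 0, 0, 0, -1, 2]].
The roots have two lengths (squared-length ratio 2:1); the short ones are alpha_{7}. The associated Dynkin diagram is a chain of 7 nodes with a double edge at one end; the terminal node there is the unique short simple root (B_7), so the type is B_7 (the algebra so(15)).

type B_7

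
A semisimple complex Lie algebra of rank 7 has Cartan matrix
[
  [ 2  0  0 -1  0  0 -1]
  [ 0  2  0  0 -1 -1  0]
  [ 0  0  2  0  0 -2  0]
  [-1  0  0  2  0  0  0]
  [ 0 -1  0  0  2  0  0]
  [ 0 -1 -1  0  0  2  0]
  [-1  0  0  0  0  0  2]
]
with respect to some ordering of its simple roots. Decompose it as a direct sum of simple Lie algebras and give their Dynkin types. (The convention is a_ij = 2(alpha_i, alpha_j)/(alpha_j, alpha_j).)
The diagram associated to this matrix has two connected components: the simple roots {alpha_1, alpha_4, alpha_7} form a chain of 3 nodes with single edges (A_3), and {alpha_2, alpha_3, alpha_5, alpha_6} form a chain of 4 nodes with a double edge at one end; the terminal node there is the unique long simple root (C_4). A semisimple Lie algebra decomposes uniquely as the direct sum of simple ideals, one per connected component of its Dynkin diagram, so g ≅ A_3 ⊕ C_4 (dimension 15 + 36 = 51).

type A_3 + type C_4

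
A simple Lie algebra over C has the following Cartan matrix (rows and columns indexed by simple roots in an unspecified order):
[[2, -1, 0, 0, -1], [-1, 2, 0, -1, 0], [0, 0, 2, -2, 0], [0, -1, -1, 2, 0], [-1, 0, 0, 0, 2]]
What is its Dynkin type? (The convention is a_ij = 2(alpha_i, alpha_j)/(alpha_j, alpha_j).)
The matrix has rank 5 with 2's on the diagonal. Reading the off-diagonal entries as Dynkin edges (a single edge where a_ij = a_ji = -1; a double or triple edge where a_ij * a_ji = 2 or 3), the diagram is a chain of 5 nodes with a double edge at one end; the terminal node there is the unique long simple root (C_5). One simple-root ordering that puts it in standard form is (alpha_5, alpha_1, alpha_2, alpha_4, alpha_3). So the algebra is type C_5, i.e. sp(10).

C_5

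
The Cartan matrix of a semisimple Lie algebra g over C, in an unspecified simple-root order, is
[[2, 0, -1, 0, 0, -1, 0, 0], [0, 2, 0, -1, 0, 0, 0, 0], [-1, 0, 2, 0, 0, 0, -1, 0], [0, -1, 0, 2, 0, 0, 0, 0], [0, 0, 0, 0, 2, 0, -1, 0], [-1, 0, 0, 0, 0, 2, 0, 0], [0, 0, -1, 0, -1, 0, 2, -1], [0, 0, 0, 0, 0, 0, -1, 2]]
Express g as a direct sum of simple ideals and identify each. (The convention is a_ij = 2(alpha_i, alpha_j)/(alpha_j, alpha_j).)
The diagram associated to this matrix has two connected components: the simple roots {alpha_2, alpha_4} form a chain of 2 nodes with single edges (A_2), and {alpha_1, alpha_3, alpha_5, alpha_6, alpha_7, alpha_8} form a chain of 4 nodes with a fork of two nodes at one end (D_6). A semisimple Lie algebra decomposes uniquely as the direct sum of simple ideals, one per connected component of its Dynkin diagram, so g ≅ A_2 ⊕ D_6 (dimension 8 + 66 = 74).

A2 ⊕ D6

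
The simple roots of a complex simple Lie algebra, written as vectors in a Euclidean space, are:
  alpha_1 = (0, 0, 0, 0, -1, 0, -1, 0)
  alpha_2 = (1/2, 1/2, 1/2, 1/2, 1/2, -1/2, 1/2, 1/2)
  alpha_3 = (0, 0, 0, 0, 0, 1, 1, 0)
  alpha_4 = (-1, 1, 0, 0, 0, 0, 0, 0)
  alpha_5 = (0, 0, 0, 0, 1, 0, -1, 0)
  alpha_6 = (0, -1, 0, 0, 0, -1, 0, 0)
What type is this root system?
E_6

Compute the Cartan integers a_ij = 2(alpha_i, alpha_j)/(alpha_j, alpha_j); the resulting 6x6 Cartan matrix is
[[2, -1, -1, 0, 0, 0], [-1, 2, 0, 0, 0, 0], [-1, 0, 2, 0, -1, -1], [0, 0, 0, 2, 0, -1], [0, 0, -1, 0, 2, 0], [0, 0, -1, -1, 0, 2]].
All simple roots have the same length, so the diagram is simply laced. The associated Dynkin diagram is a chain of 5 nodes with one extra node attached to the third node from one end (E_6), so the type is E_6.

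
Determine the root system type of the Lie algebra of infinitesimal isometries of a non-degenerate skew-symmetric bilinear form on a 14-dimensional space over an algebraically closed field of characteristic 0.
C7

This is sp(14), which has dimension 14(14+1)/2 = 105 and rank 14/2 = 7. In the classification of classical Lie algebras, the symplectic algebra sp(2n) has type C_n; here n = 7, so the Dynkin diagram is a chain of 7 nodes with a double edge at one end; the terminal node there is the unique long simple root (C_7). Hence the type is C_7.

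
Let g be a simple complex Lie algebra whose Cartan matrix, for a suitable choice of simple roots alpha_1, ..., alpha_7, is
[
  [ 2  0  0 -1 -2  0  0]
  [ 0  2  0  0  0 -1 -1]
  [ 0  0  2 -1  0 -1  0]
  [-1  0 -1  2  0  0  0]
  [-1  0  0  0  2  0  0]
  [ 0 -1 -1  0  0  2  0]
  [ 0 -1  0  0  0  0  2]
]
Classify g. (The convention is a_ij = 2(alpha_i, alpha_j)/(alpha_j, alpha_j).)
B_7

The matrix has rank 7 with 2's on the diagonal. Reading the off-diagonal entries as Dynkin edges (a single edge where a_ij = a_ji = -1; a double or triple edge where a_ij * a_ji = 2 or 3), the diagram is a chain of 7 nodes with a double edge at one end; the terminal node there is the unique short simple root (B_7). One simple-root ordering that puts it in standard form is (alpha_7, alpha_2, alpha_6, alpha_3, alpha_4, alpha_1, alpha_5). So the algebra is type B_7, i.e. so(15).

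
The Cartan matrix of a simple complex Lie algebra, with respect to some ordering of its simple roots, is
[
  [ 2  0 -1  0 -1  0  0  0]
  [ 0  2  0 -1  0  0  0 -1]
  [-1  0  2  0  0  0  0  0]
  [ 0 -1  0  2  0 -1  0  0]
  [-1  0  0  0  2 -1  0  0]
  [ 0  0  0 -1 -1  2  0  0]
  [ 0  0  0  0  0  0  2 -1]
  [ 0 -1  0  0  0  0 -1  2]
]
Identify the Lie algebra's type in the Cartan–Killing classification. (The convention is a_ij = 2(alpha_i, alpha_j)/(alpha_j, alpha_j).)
A8

The matrix has rank 8 with 2's on the diagonal. Reading the off-diagonal entries as Dynkin edges (a single edge where a_ij = a_ji = -1; a double or triple edge where a_ij * a_ji = 2 or 3), the diagram is a chain of 8 nodes with single edges (A_8). One simple-root ordering that puts it in standard form is (alpha_7, alpha_8, alpha_2, alpha_4, alpha_6, alpha_5, alpha_1, alpha_3). So the algebra is type A_8, i.e. sl(9).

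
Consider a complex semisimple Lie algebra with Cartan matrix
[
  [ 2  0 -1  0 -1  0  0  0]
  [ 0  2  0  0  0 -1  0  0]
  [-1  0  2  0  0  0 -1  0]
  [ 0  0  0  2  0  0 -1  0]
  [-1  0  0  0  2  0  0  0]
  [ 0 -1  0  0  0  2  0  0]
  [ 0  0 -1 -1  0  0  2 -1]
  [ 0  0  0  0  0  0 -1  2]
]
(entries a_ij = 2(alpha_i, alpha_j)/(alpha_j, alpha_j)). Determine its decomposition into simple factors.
The diagram associated to this matrix has two connected components: the simple roots {alpha_2, alpha_6} form a chain of 2 nodes with single edges (A_2), and {alpha_1, alpha_3, alpha_4, alpha_5, alpha_7, alpha_8} form a chain of 4 nodes with a fork of two nodes at one end (D_6). A semisimple Lie algebra decomposes uniquely as the direct sum of simple ideals, one per connected component of its Dynkin diagram, so g ≅ A_2 ⊕ D_6 (dimension 8 + 66 = 74).

A_2 (sl(3)) ⊕ D_6 (so(12))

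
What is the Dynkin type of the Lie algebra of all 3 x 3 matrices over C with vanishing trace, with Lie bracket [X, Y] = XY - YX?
This is sl(3), which has dimension 3^2 - 1 = 8 and rank 3 - 1 = 2 (a Cartan subalgebra is the diagonal traceless matrices). In the classification of classical Lie algebras, the special linear algebra sl(n+1) has type A_n; here n = 2, so the Dynkin diagram is a chain of 2 nodes with single edges (A_2). Hence the type is A_2.

A_2 (sl(3))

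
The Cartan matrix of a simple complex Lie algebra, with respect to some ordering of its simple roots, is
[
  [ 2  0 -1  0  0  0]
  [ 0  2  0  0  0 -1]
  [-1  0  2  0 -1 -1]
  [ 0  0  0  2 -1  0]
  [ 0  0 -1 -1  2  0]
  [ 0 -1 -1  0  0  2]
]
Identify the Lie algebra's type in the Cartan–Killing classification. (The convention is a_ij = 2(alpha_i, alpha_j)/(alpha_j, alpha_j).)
E_6

The matrix has rank 6 with 2's on the diagonal. Reading the off-diagonal entries as Dynkin edges (a single edge where a_ij = a_ji = -1; a double or triple edge where a_ij * a_ji = 2 or 3), the diagram is a chain of 5 nodes with one extra node attached to the third node from one end (E_6). One simple-root ordering that puts it in standard form is (alpha_2, alpha_1, alpha_6, alpha_3, alpha_5, alpha_4). So the algebra is type E_6.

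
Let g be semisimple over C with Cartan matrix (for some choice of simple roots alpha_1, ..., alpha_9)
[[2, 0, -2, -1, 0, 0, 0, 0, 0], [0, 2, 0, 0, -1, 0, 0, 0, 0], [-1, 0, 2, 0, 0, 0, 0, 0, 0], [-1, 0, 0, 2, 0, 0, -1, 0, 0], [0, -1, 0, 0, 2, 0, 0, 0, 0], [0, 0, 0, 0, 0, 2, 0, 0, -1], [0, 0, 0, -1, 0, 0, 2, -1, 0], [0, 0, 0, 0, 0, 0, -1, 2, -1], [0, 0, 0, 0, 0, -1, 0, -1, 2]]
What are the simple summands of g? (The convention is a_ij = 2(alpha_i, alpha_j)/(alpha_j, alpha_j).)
A_2 + B_7

The diagram associated to this matrix has two connected components: the simple roots {alpha_2, alpha_5} form a chain of 2 nodes with single edges (A_2), and {alpha_1, alpha_3, alpha_4, alpha_6, alpha_7, alpha_8, alpha_9} form a chain of 7 nodes with a double edge at one end; the terminal node there is the unique short simple root (B_7). A semisimple Lie algebra decomposes uniquely as the direct sum of simple ideals, one per connected component of its Dynkin diagram, so g ≅ A_2 ⊕ B_7 (dimension 8 + 105 = 113).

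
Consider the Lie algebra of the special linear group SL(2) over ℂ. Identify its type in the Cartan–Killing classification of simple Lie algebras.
This is sl(2), which has dimension 2^2 - 1 = 3 and rank 2 - 1 = 1 (a Cartan subalgebra is the diagonal traceless matrices). In the classification of classical Lie algebras, the special linear algebra sl(n+1) has type A_n; here n = 1, so the Dynkin diagram is a chain of 1 nodes with single edges (A_1). Hence the type is A_1.

A_1 (sl(2))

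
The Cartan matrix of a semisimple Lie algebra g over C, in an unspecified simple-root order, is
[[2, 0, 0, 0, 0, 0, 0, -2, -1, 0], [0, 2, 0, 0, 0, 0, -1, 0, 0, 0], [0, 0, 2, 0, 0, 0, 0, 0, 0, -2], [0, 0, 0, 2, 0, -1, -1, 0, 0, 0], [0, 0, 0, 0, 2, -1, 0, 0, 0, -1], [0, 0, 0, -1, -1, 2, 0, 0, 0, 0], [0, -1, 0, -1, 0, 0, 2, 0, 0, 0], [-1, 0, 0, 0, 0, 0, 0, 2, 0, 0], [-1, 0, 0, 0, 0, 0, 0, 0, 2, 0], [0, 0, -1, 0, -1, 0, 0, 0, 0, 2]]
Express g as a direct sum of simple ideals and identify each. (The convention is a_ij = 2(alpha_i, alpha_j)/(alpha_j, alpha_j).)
The diagram associated to this matrix has two connected components: the simple roots {alpha_1, alpha_8, alpha_9} form a chain of 3 nodes with a double edge at one end; the terminal node there is the unique short simple root (B_3), and {alpha_2, alpha_3, alpha_4, alpha_5, alpha_6, alpha_7, alpha_10} form a chain of 7 nodes with a double edge at one end; the terminal node there is the unique long simple root (C_7). A semisimple Lie algebra decomposes uniquely as the direct sum of simple ideals, one per connected component of its Dynkin diagram, so g ≅ B_3 ⊕ C_7 (dimension 21 + 105 = 126).

B3 ⊕ C7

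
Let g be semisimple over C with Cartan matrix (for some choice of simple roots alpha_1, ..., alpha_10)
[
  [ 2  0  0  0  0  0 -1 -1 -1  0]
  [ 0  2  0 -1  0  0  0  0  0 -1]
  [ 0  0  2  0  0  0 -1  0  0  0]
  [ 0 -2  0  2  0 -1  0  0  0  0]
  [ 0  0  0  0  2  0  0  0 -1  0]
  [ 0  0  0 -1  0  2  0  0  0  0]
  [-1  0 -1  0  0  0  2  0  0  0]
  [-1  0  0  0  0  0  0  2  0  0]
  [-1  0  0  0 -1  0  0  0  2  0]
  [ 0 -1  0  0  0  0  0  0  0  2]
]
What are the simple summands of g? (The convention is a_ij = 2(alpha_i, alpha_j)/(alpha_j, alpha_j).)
type E_6 ⊕ type F_4

The diagram associated to this matrix has two connected components: the simple roots {alpha_1, alpha_3, alpha_5, alpha_7, alpha_8, alpha_9} form a chain of 5 nodes with one extra node attached to the third node from one end (E_6), and {alpha_2, alpha_4, alpha_6, alpha_10} form a chain of 4 nodes with a double edge between the middle two (F_4). A semisimple Lie algebra decomposes uniquely as the direct sum of simple ideals, one per connected component of its Dynkin diagram, so g ≅ E_6 ⊕ F_4 (dimension 78 + 52 = 130).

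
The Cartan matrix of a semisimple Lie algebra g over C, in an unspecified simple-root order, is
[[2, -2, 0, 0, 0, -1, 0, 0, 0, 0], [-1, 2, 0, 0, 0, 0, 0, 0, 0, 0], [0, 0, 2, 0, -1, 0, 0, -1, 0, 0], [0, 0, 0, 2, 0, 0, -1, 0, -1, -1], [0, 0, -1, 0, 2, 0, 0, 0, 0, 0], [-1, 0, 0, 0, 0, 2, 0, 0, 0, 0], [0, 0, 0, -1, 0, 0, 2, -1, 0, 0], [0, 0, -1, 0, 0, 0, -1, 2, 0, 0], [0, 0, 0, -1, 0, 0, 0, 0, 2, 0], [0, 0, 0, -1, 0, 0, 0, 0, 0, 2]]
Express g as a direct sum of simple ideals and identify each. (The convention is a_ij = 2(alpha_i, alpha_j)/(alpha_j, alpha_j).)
The diagram associated to this matrix has two connected components: the simple roots {alpha_1, alpha_2, alpha_6} form a chain of 3 nodes with a double edge at one end; the terminal node there is the unique short simple root (B_3), and {alpha_3, alpha_4, alpha_5, alpha_7, alpha_8, alpha_9, alpha_10} form a chain of 5 nodes with a fork of two nodes at one end (D_7). A semisimple Lie algebra decomposes uniquely as the direct sum of simple ideals, one per connected component of its Dynkin diagram, so g ≅ B_3 ⊕ D_7 (dimension 21 + 91 = 112).

B3 + D7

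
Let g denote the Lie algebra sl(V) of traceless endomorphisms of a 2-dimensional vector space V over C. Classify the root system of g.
This is sl(2), which has dimension 2^2 - 1 = 3 and rank 2 - 1 = 1 (a Cartan subalgebra is the diagonal traceless matrices). In the classification of classical Lie algebras, the special linear algebra sl(n+1) has type A_n; here n = 1, so the Dynkin diagram is a chain of 1 nodes with single edges (A_1). Hence the type is A_1.

A_1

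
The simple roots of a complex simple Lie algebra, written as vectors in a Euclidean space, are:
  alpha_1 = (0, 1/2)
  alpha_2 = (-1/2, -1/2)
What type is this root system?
Compute the Cartan integers a_ij = 2(alpha_i, alpha_j)/(alpha_j, alpha_j); the resulting 2x2 Cartan matrix is
[[2, -1], [-2, 2]].
The roots have two lengths (squared-length ratio 2:1); the short ones are alpha_{1}. The associated Dynkin diagram is a chain of 2 nodes with a double edge at one end; the terminal node there is the unique short simple root (B_2), so the type is B_2 (the algebra so(5)).

B2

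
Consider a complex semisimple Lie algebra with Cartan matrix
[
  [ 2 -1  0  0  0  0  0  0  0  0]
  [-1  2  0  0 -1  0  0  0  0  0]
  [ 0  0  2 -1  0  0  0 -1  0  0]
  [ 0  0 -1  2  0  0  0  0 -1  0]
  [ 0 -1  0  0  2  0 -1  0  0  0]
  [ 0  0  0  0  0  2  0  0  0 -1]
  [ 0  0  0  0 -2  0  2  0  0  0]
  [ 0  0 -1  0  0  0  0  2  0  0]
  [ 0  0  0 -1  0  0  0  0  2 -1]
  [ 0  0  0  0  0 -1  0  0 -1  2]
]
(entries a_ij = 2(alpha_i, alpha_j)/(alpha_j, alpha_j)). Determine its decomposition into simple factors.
The diagram associated to this matrix has two connected components: the simple roots {alpha_3, alpha_4, alpha_6, alpha_8, alpha_9, alpha_10} form a chain of 6 nodes with single edges (A_6), and {alpha_1, alpha_2, alpha_5, alpha_7} form a chain of 4 nodes with a double edge at one end; the terminal node there is the unique long simple root (C_4). A semisimple Lie algebra decomposes uniquely as the direct sum of simple ideals, one per connected component of its Dynkin diagram, so g ≅ A_6 ⊕ C_4 (dimension 48 + 36 = 84).

A_6 + C_4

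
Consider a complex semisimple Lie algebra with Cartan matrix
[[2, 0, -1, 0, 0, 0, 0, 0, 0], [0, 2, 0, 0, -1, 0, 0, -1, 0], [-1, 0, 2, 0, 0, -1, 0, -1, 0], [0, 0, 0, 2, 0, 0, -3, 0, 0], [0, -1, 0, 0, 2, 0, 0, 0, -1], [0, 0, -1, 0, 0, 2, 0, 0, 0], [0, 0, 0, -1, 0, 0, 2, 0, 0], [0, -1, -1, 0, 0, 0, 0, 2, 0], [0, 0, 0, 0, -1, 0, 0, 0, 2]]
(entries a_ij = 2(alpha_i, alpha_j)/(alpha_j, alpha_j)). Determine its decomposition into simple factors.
The diagram associated to this matrix has two connected components: the simple roots {alpha_1, alpha_2, alpha_3, alpha_5, alpha_6, alpha_8, alpha_9} form a chain of 5 nodes with a fork of two nodes at one end (D_7), and {alpha_4, alpha_7} form two nodes joined by a triple edge (G_2). A semisimple Lie algebra decomposes uniquely as the direct sum of simple ideals, one per connected component of its Dynkin diagram, so g ≅ D_7 ⊕ G_2 (dimension 91 + 14 = 105).

D7 + G2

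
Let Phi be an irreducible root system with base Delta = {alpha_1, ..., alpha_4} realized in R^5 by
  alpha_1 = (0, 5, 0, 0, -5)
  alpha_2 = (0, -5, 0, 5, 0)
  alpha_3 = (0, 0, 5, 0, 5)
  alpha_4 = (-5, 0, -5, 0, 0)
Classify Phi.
A4

Compute the Cartan integers a_ij = 2(alpha_i, alpha_j)/(alpha_j, alpha_j); the resulting 4x4 Cartan matrix is
[[2, -1, -1, 0], [-1, 2, 0, 0], [-1, 0, 2, -1], [0, 0, -1, 2]].
All simple roots have the same length, so the diagram is simply laced. The associated Dynkin diagram is a chain of 4 nodes with single edges (A_4), so the type is A_4 (the algebra sl(5)).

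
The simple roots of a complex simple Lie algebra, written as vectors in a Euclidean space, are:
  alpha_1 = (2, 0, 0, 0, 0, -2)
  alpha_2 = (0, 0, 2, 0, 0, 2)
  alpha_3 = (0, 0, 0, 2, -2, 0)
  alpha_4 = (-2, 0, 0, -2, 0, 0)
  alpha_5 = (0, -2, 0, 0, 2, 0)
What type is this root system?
A5

Compute the Cartan integers a_ij = 2(alpha_i, alpha_j)/(alpha_j, alpha_j); the resulting 5x5 Cartan matrix is
[[2, -1, 0, -1, 0], [-1, 2, 0, 0, 0], [0, 0, 2, -1, -1], [-1, 0, -1, 2, 0], [0, 0, -1, 0, 2]].
All simple roots have the same length, so the diagram is simply laced. The associated Dynkin diagram is a chain of 5 nodes with single edges (A_5), so the type is A_5 (the algebra sl(6)).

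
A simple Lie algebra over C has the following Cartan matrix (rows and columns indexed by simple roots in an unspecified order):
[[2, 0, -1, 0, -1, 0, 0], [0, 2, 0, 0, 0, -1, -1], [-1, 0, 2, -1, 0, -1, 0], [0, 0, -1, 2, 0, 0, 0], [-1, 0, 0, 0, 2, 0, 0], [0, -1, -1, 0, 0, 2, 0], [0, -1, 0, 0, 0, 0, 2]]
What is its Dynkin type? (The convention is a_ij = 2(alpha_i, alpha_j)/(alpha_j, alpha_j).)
E_7

The matrix has rank 7 with 2's on the diagonal. Reading the off-diagonal entries as Dynkin edges (a single edge where a_ij = a_ji = -1; a double or triple edge where a_ij * a_ji = 2 or 3), the diagram is a chain of 6 nodes with one extra node attached to the third node from one end (E_7). One simple-root ordering that puts it in standard form is (alpha_5, alpha_4, alpha_1, alpha_3, alpha_6, alpha_2, alpha_7). So the algebra is type E_7.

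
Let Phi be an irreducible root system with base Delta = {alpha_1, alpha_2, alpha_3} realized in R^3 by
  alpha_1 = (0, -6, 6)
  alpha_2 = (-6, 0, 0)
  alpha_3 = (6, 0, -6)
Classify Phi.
Compute the Cartan integers a_ij = 2(alpha_i, alpha_j)/(alpha_j, alpha_j); the resulting 3x3 Cartan matrix is
[[2, 0, -1], [0, 2, -1], [-1, -2, 2]].
The roots have two lengths (squared-length ratio 2:1); the short ones are alpha_{2}. The associated Dynkin diagram is a chain of 3 nodes with a double edge at one end; the terminal node there is the unique short simple root (B_3), so the type is B_3 (the algebra so(7)).

B_3 (so(7))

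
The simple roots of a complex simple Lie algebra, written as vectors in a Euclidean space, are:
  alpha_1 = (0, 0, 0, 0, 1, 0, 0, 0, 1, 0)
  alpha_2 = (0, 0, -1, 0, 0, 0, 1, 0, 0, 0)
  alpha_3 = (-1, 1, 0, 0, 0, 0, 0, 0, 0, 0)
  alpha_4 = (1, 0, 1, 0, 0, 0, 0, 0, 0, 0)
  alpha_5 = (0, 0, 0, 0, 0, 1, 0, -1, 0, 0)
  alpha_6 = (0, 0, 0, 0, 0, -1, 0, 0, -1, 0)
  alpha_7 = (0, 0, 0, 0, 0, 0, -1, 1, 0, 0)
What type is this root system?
A_7 (sl(8))

Compute the Cartan integers a_ij = 2(alpha_i, alpha_j)/(alpha_j, alpha_j); the resulting 7x7 Cartan matrix is
[[2, 0, 0, 0, 0, -1, 0], [0, 2, 0, -1, 0, 0, -1], [0, 0, 2, -1, 0, 0, 0], [0, -1, -1, 2, 0, 0, 0], [0, 0, 0, 0, 2, -1, -1], [-1, 0, 0, 0, -1, 2, 0], [0, -1, 0, 0, -1, 0, 2]].
All simple roots have the same length, so the diagram is simply laced. The associated Dynkin diagram is a chain of 7 nodes with single edges (A_7), so the type is A_7 (the algebra sl(8)).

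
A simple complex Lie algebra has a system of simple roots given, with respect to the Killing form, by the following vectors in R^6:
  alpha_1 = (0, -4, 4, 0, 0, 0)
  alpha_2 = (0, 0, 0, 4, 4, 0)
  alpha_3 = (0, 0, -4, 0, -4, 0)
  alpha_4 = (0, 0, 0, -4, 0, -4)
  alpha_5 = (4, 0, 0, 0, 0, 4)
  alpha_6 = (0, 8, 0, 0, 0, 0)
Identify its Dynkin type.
C6

Compute the Cartan integers a_ij = 2(alpha_i, alpha_j)/(alpha_j, alpha_j); the resulting 6x6 Cartan matrix is
[[2, 0, -1, 0, 0, -1], [0, 2, -1, -1, 0, 0], [-1, -1, 2, 0, 0, 0], [0, -1, 0, 2, -1, 0], [0, 0, 0, -1, 2, 0], [-2, 0, 0, 0, 0, 2]].
The roots have two lengths (squared-length ratio 2:1); the short ones are alpha_{1,2,3,4,5}. The associated Dynkin diagram is a chain of 6 nodes with a double edge at one end; the terminal node there is the unique long simple root (C_6), so the type is C_6 (the algebra sp(12)).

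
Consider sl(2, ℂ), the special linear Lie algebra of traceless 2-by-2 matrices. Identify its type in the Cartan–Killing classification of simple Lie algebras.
This is sl(2), which has dimension 2^2 - 1 = 3 and rank 2 - 1 = 1 (a Cartan subalgebra is the diagonal traceless matrices). In the classification of classical Lie algebras, the special linear algebra sl(n+1) has type A_n; here n = 1, so the Dynkin diagram is a chain of 1 nodes with single edges (A_1). Hence the type is A_1.

A1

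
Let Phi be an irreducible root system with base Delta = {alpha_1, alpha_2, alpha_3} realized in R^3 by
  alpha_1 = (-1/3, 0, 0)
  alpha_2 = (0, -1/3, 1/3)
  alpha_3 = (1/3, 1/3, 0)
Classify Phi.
B_3 (so(7))

Compute the Cartan integers a_ij = 2(alpha_i, alpha_j)/(alpha_j, alpha_j); the resulting 3x3 Cartan matrix is
[[2, 0, -1], [0, 2, -1], [-2, -1, 2]].
The roots have two lengths (squared-length ratio 2:1); the short ones are alpha_{1}. The associated Dynkin diagram is a chain of 3 nodes with a double edge at one end; the terminal node there is the unique short simple root (B_3), so the type is B_3 (the algebra so(7)).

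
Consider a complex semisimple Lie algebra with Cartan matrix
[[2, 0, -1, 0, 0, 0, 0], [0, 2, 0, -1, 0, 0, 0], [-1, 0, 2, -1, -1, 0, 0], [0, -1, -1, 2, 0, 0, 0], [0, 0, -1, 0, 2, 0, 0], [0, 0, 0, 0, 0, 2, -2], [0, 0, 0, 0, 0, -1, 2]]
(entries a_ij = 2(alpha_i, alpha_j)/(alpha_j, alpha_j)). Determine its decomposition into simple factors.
type B_2 + type D_5

The diagram associated to this matrix has two connected components: the simple roots {alpha_6, alpha_7} form a chain of 2 nodes with a double edge at one end; the terminal node there is the unique short simple root (B_2), and {alpha_1, alpha_2, alpha_3, alpha_4, alpha_5} form a chain of 3 nodes with a fork of two nodes at one end (D_5). A semisimple Lie algebra decomposes uniquely as the direct sum of simple ideals, one per connected component of its Dynkin diagram, so g ≅ B_2 ⊕ D_5 (dimension 10 + 45 = 55).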